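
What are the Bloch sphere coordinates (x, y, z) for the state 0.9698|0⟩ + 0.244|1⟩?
(0.4733, 0, 0.881)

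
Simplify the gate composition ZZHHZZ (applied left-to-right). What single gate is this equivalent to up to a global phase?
I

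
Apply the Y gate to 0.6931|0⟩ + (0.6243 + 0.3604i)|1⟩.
(0.3604 - 0.6243i)|0⟩ + 0.6931i|1⟩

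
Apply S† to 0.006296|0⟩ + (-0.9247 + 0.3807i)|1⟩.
0.006296|0⟩ + (0.3807 + 0.9247i)|1⟩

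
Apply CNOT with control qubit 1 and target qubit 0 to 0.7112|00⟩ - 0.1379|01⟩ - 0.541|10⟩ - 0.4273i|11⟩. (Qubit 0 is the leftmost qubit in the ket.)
0.7112|00⟩ - 0.4273i|01⟩ - 0.541|10⟩ - 0.1379|11⟩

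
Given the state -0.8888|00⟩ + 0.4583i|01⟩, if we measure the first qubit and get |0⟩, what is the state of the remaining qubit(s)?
-0.8888|0⟩ + 0.4583i|1⟩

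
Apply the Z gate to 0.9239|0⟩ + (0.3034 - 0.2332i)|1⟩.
0.9239|0⟩ + (-0.3034 + 0.2332i)|1⟩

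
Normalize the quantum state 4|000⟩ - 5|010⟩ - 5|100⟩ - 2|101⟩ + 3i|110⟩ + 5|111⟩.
0.3922|000⟩ - 0.4903|010⟩ - 0.4903|100⟩ - 0.1961|101⟩ + 0.2942i|110⟩ + 0.4903|111⟩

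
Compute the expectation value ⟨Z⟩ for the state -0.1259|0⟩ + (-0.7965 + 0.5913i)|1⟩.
-0.9682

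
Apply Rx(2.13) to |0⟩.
0.4845|0⟩ - 0.8748i|1⟩

Rx(2.13) = [[cos(θ/2), −i·sin(θ/2)], [−i·sin(θ/2), cos(θ/2)]]; θ = 2.13, cos(θ/2) ≈ 0.484504, sin(θ/2) ≈ 0.874789.
With a = amp(|0⟩) = 1 and b = amp(|1⟩) = 0:
new amp(|0⟩) = (0.484504)·a + (-0.874789i)·b = 0.4845
new amp(|1⟩) = (-0.874789i)·a + (0.484504)·b = -0.8748i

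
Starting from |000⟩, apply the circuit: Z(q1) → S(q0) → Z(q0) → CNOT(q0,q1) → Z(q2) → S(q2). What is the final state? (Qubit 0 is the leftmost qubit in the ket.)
|000⟩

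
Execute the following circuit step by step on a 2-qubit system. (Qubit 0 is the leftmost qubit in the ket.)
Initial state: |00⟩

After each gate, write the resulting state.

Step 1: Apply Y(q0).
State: i|10⟩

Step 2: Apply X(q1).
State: i|11⟩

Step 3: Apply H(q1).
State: (1/√2)i|10⟩ - (1/√2)i|11⟩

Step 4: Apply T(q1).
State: (1/√2)i|10⟩ + (1/2 - (1/2)i)|11⟩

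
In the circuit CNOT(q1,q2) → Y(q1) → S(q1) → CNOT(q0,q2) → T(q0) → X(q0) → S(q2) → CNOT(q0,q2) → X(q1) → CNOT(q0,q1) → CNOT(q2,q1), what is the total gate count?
11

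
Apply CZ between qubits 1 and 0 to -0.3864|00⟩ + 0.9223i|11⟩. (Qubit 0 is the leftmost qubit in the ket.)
-0.3864|00⟩ - 0.9223i|11⟩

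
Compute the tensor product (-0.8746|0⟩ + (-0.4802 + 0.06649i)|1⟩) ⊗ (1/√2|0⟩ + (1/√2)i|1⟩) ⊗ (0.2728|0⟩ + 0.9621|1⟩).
-0.1687|000⟩ - 0.595|001⟩ - 0.1687i|010⟩ - 0.595i|011⟩ + (-0.09263 + 0.01283i)|100⟩ + (-0.3267 + 0.04523i)|101⟩ + (-0.01283 - 0.09263i)|110⟩ + (-0.04523 - 0.3267i)|111⟩

amp(|b₁b₂…⟩) = product of the factor amplitudes for bits b₁, b₂, …; only kets whose every factor amplitude is nonzero survive.
|000⟩: (-0.8746)(1/√2)(0.2728) = -0.1687
|001⟩: (-0.8746)(1/√2)(0.9621) = -0.595
|010⟩: (-0.8746)((1/√2)i)(0.2728) = -0.1687i
|011⟩: (-0.8746)((1/√2)i)(0.9621) = -0.595i
|100⟩: (-0.4802 + 0.06649i)(1/√2)(0.2728) = (-0.09263 + 0.01283i)
|101⟩: (-0.4802 + 0.06649i)(1/√2)(0.9621) = (-0.3267 + 0.04523i)
|110⟩: (-0.4802 + 0.06649i)((1/√2)i)(0.2728) = (-0.01283 - 0.09263i)
|111⟩: (-0.4802 + 0.06649i)((1/√2)i)(0.9621) = (-0.04523 - 0.3267i)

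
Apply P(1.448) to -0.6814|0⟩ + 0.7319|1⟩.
-0.6814|0⟩ + (0.08965 + 0.7264i)|1⟩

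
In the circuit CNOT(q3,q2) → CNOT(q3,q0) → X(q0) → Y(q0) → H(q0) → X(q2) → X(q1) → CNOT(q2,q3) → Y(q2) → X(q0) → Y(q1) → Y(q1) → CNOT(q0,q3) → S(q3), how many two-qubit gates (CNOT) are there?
4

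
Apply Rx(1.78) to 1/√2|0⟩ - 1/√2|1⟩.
(0.4451 + 0.5495i)|0⟩ + (-0.4451 - 0.5495i)|1⟩

Rx(1.78) = [[cos(θ/2), −i·sin(θ/2)], [−i·sin(θ/2), cos(θ/2)]]; θ = 1.78, cos(θ/2) ≈ 0.629412, sin(θ/2) ≈ 0.777072.
With a = amp(|0⟩) = 1/√2 and b = amp(|1⟩) = -1/√2:
new amp(|0⟩) = (0.629412)·a + (-0.777072i)·b = (0.4451 + 0.5495i)
new amp(|1⟩) = (-0.777072i)·a + (0.629412)·b = (-0.4451 - 0.5495i)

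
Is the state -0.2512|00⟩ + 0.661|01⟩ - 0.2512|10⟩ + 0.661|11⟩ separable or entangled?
Separable

Writing the state as a|00⟩ + b|01⟩ + c|10⟩ + d|11⟩, it is a product state iff ad − bc = 0.
Here (a, b, c, d) = (-0.2512, 0.661, -0.2512, 0.661): ad − bc = (-0.2512)(0.661) − (0.661)(-0.2512) = 0, so the state is separable.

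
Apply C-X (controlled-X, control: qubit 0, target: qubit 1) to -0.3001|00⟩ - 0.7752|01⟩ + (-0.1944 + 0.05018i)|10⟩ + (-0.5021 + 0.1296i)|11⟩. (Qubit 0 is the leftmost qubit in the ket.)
-0.3001|00⟩ - 0.7752|01⟩ + (-0.5021 + 0.1296i)|10⟩ + (-0.1944 + 0.05018i)|11⟩

C-X leaves the control-|0⟩ kets |00⟩, |01⟩ unchanged and applies X to qubit 1 on the control-|1⟩ pair (|10⟩, |11⟩).
X = [[0, 1], [1, 0]].
With a = amp(|10⟩) = (-0.1944 + 0.05018i) and b = amp(|11⟩) = (-0.5021 + 0.1296i):
new amp(|10⟩) = (1)·b = (-0.5021 + 0.1296i)
new amp(|11⟩) = (1)·a = (-0.1944 + 0.05018i)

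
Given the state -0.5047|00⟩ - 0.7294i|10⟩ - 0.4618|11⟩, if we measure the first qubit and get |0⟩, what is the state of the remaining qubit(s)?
-|0⟩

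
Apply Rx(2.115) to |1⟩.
-0.8711i|0⟩ + 0.4911|1⟩

Rx(2.115) = [[cos(θ/2), −i·sin(θ/2)], [−i·sin(θ/2), cos(θ/2)]]; θ = 2.115, cos(θ/2) ≈ 0.491051, sin(θ/2) ≈ 0.871131.
With a = amp(|0⟩) = 0 and b = amp(|1⟩) = 1:
new amp(|0⟩) = (0.491051)·a + (-0.871131i)·b = -0.8711i
new amp(|1⟩) = (-0.871131i)·a + (0.491051)·b = 0.4911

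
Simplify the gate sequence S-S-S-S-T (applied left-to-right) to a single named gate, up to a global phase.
T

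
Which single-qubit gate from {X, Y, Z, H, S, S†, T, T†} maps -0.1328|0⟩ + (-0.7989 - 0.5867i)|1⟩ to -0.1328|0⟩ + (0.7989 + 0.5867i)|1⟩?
Z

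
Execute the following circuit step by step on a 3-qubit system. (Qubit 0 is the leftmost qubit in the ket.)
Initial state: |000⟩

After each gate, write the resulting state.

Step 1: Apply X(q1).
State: |010⟩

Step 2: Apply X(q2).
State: |011⟩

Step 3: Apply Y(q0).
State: i|111⟩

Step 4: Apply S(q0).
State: -|111⟩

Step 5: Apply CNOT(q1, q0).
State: -|011⟩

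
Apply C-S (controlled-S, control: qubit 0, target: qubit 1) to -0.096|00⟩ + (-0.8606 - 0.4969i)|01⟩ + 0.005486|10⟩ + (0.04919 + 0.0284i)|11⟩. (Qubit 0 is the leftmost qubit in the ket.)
-0.096|00⟩ + (-0.8606 - 0.4969i)|01⟩ + 0.005486|10⟩ + (-0.0284 + 0.04919i)|11⟩

C-S leaves the control-|0⟩ kets |00⟩, |01⟩ unchanged and applies S to qubit 1 on the control-|1⟩ pair (|10⟩, |11⟩).
S = [[1, 0], [0, i]].
With a = amp(|10⟩) = 0.005486 and b = amp(|11⟩) = (0.04919 + 0.0284i):
new amp(|10⟩) = (1)·a = 0.005486
new amp(|11⟩) = (i)·b = (-0.0284 + 0.04919i)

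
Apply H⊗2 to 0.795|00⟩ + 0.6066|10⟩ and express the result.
0.7008|00⟩ + 0.7008|01⟩ + 0.0942|10⟩ + 0.0942|11⟩

H⊗2 gives amp(|y⟩) = (1/2) Σ_x (−1)^(x·y) amp(|x⟩), where x·y is the number of positions in which both x and y have a 1.
|00⟩: (0.795 + 0.6066)/2 = 0.7008
|01⟩: (0.795 + 0.6066)/2 = 0.7008
|10⟩: (0.795 - 0.6066)/2 = 0.0942
|11⟩: (0.795 - 0.6066)/2 = 0.0942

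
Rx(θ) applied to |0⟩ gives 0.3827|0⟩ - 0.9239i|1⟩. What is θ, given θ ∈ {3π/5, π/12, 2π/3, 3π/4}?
3π/4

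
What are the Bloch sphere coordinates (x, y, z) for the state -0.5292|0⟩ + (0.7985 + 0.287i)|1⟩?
(-0.8451, -0.3038, -0.4399)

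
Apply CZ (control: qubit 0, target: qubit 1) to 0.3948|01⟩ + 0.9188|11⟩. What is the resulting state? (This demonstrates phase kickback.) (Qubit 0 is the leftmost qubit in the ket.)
0.3948|01⟩ - 0.9188|11⟩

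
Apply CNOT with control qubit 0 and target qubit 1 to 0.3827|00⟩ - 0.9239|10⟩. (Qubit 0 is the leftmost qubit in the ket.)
0.3827|00⟩ - 0.9239|11⟩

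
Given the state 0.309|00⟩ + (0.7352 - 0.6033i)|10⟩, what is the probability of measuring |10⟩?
0.9045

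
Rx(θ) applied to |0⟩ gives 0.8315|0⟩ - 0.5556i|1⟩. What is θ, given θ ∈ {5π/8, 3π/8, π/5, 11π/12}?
3π/8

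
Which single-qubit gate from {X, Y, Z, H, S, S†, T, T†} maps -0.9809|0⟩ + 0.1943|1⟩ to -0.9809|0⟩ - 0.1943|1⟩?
Z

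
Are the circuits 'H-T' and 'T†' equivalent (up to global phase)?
No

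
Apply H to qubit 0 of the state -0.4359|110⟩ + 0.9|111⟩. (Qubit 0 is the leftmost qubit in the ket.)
-0.3082|010⟩ + 0.6364|011⟩ + 0.3082|110⟩ - 0.6364|111⟩

H on qubit 0 mixes each pair of kets that differ only in qubit 0: amplitudes (a, b) of (|…0…⟩, |…1…⟩) become ((a + b)/√2, (a − b)/√2). Kets absent from the input have amplitude 0.
(|010⟩, |110⟩): (a, b) = (0, -0.4359) → (-0.3082, 0.3082)
(|011⟩, |111⟩): (a, b) = (0, 0.9) → (0.6364, -0.6364)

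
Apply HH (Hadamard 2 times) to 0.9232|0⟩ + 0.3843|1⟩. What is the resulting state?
0.9232|0⟩ + 0.3843|1⟩

H² = I, so an even number of Hadamards cancels: H^2 = I and the state is unchanged.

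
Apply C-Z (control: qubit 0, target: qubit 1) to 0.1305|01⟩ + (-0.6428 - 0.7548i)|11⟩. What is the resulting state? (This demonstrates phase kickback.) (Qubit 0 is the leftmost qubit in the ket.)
0.1305|01⟩ + (0.6428 + 0.7548i)|11⟩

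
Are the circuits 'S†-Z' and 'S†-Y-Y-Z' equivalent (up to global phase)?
Yes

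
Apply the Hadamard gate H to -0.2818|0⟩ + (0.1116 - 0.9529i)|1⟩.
(-0.1203 - 0.6738i)|0⟩ + (-0.2782 + 0.6738i)|1⟩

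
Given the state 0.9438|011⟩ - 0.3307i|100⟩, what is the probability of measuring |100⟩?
0.1094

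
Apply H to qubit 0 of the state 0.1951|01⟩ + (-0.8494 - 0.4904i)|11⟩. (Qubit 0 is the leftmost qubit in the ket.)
(-0.4627 - 0.3468i)|01⟩ + (0.7386 + 0.3468i)|11⟩

H on qubit 0 mixes each pair of kets that differ only in qubit 0: amplitudes (a, b) of (|…0…⟩, |…1…⟩) become ((a + b)/√2, (a − b)/√2). Kets absent from the input have amplitude 0.
(|01⟩, |11⟩): (a, b) = (0.1951, (-0.8494 - 0.4904i)) → ((-0.4627 - 0.3468i), (0.7386 + 0.3468i))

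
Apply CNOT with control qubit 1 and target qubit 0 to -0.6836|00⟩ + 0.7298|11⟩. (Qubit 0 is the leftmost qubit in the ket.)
-0.6836|00⟩ + 0.7298|01⟩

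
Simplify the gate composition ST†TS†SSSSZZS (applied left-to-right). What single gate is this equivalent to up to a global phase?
S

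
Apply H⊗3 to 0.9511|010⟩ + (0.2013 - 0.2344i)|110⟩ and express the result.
(0.4074 - 0.08287i)|000⟩ + (0.4074 - 0.08287i)|001⟩ + (-0.4074 + 0.08287i)|010⟩ + (-0.4074 + 0.08287i)|011⟩ + (0.2651 + 0.08287i)|100⟩ + (0.2651 + 0.08287i)|101⟩ + (-0.2651 - 0.08287i)|110⟩ + (-0.2651 - 0.08287i)|111⟩

H⊗3 gives amp(|y⟩) = (1/2√2) Σ_x (−1)^(x·y) amp(|x⟩), where x·y is the number of positions in which both x and y have a 1.
|000⟩: (0.9511 + (0.2013 - 0.2344i))/(2√2) = (0.4074 - 0.08287i)
|001⟩: (0.9511 + (0.2013 - 0.2344i))/(2√2) = (0.4074 - 0.08287i)
|010⟩: (-0.9511 - (0.2013 - 0.2344i))/(2√2) = (-0.4074 + 0.08287i)
|011⟩: (-0.9511 - (0.2013 - 0.2344i))/(2√2) = (-0.4074 + 0.08287i)
|100⟩: (0.9511 - (0.2013 - 0.2344i))/(2√2) = (0.2651 + 0.08287i)
|101⟩: (0.9511 - (0.2013 - 0.2344i))/(2√2) = (0.2651 + 0.08287i)
|110⟩: (-0.9511 + (0.2013 - 0.2344i))/(2√2) = (-0.2651 - 0.08287i)
|111⟩: (-0.9511 + (0.2013 - 0.2344i))/(2√2) = (-0.2651 - 0.08287i)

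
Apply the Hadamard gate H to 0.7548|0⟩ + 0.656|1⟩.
0.9976|0⟩ + 0.06986|1⟩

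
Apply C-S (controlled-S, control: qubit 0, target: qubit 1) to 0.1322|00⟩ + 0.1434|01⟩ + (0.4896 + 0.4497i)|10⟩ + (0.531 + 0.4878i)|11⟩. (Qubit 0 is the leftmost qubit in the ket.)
0.1322|00⟩ + 0.1434|01⟩ + (0.4896 + 0.4497i)|10⟩ + (-0.4878 + 0.531i)|11⟩

C-S leaves the control-|0⟩ kets |00⟩, |01⟩ unchanged and applies S to qubit 1 on the control-|1⟩ pair (|10⟩, |11⟩).
S = [[1, 0], [0, i]].
With a = amp(|10⟩) = (0.4896 + 0.4497i) and b = amp(|11⟩) = (0.531 + 0.4878i):
new amp(|10⟩) = (1)·a = (0.4896 + 0.4497i)
new amp(|11⟩) = (i)·b = (-0.4878 + 0.531i)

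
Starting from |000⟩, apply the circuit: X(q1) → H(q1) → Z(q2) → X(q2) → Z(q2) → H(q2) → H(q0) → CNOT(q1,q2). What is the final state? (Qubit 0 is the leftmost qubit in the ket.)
-1/√8|000⟩ + 1/√8|001⟩ - 1/√8|010⟩ + 1/√8|011⟩ - 1/√8|100⟩ + 1/√8|101⟩ - 1/√8|110⟩ + 1/√8|111⟩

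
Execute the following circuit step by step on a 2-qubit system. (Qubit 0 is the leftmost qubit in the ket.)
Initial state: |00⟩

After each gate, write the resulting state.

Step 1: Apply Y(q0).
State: i|10⟩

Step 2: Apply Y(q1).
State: -|11⟩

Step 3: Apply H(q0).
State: -1/√2|01⟩ + 1/√2|11⟩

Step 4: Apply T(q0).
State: -1/√2|01⟩ + (1/2 + (1/2)i)|11⟩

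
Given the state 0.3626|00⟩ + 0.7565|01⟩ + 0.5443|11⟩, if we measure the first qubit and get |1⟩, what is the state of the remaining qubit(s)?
|1⟩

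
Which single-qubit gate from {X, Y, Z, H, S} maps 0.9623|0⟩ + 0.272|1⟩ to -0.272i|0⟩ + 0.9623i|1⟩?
Y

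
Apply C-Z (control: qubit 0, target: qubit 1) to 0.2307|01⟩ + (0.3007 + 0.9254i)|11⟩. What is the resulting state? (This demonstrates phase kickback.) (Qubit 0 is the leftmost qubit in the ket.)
0.2307|01⟩ + (-0.3007 - 0.9254i)|11⟩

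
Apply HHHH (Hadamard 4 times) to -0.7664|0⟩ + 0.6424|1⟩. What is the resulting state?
-0.7664|0⟩ + 0.6424|1⟩

H² = I, so an even number of Hadamards cancels: H^4 = I and the state is unchanged.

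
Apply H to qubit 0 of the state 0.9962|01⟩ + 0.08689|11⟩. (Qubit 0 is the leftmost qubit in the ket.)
0.7659|01⟩ + 0.643|11⟩

H on qubit 0 mixes each pair of kets that differ only in qubit 0: amplitudes (a, b) of (|…0…⟩, |…1…⟩) become ((a + b)/√2, (a − b)/√2). Kets absent from the input have amplitude 0.
(|01⟩, |11⟩): (a, b) = (0.9962, 0.08689) → (0.7659, 0.643)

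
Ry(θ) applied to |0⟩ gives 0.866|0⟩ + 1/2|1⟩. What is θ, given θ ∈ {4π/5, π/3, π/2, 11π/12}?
π/3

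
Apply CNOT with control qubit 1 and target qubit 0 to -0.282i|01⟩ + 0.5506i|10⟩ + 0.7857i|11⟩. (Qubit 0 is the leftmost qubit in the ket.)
0.7857i|01⟩ + 0.5506i|10⟩ - 0.282i|11⟩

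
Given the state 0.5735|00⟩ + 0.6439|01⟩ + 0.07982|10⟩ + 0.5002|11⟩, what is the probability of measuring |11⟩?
0.2502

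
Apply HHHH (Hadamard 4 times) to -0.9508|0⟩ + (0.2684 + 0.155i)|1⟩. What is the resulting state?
-0.9508|0⟩ + (0.2684 + 0.155i)|1⟩

H² = I, so an even number of Hadamards cancels: H^4 = I and the state is unchanged.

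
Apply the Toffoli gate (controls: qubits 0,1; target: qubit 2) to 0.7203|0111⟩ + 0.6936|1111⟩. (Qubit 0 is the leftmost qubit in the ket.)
0.7203|0111⟩ + 0.6936|1101⟩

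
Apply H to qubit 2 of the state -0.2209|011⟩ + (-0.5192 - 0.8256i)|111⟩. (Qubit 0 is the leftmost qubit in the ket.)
-0.1562|010⟩ + 0.1562|011⟩ + (-0.3671 - 0.5838i)|110⟩ + (0.3671 + 0.5838i)|111⟩

H on qubit 2 mixes each pair of kets that differ only in qubit 2: amplitudes (a, b) of (|…0…⟩, |…1…⟩) become ((a + b)/√2, (a − b)/√2). Kets absent from the input have amplitude 0.
(|010⟩, |011⟩): (a, b) = (0, -0.2209) → (-0.1562, 0.1562)
(|110⟩, |111⟩): (a, b) = (0, (-0.5192 - 0.8256i)) → ((-0.3671 - 0.5838i), (0.3671 + 0.5838i))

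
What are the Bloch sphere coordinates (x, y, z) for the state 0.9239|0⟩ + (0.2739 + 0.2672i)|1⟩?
(0.5061, 0.4937, 0.7072)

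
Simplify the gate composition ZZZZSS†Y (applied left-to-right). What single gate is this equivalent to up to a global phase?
Y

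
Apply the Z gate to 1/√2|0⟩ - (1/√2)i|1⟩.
1/√2|0⟩ + (1/√2)i|1⟩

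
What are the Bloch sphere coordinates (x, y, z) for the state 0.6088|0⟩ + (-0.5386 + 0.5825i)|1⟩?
(-0.6558, 0.7093, -0.2588)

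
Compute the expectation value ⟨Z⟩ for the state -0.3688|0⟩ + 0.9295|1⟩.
-0.728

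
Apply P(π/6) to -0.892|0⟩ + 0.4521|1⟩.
-0.892|0⟩ + (0.3915 + 0.2261i)|1⟩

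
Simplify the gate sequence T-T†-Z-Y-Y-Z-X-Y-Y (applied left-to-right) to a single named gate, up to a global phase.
X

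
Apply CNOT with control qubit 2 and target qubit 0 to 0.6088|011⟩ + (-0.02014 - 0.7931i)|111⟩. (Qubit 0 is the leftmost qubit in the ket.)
(-0.02014 - 0.7931i)|011⟩ + 0.6088|111⟩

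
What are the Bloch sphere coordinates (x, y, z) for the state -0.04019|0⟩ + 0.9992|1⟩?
(-0.08032, 0, -0.9968)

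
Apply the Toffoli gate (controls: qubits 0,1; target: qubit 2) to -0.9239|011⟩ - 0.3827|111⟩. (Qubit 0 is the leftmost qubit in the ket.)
-0.9239|011⟩ - 0.3827|110⟩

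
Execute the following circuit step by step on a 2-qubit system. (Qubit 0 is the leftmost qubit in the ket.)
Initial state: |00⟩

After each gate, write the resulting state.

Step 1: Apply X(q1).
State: |01⟩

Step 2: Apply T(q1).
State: (1/√2 + (1/√2)i)|01⟩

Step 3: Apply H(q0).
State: (1/2 + (1/2)i)|01⟩ + (1/2 + (1/2)i)|11⟩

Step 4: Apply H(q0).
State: (1/√2 + (1/√2)i)|01⟩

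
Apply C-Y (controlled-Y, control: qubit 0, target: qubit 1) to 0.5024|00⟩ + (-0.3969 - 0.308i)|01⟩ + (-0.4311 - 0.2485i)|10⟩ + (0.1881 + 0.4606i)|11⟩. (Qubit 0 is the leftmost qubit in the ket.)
0.5024|00⟩ + (-0.3969 - 0.308i)|01⟩ + (0.4606 - 0.1881i)|10⟩ + (0.2485 - 0.4311i)|11⟩

C-Y leaves the control-|0⟩ kets |00⟩, |01⟩ unchanged and applies Y to qubit 1 on the control-|1⟩ pair (|10⟩, |11⟩).
Y = [[0, -i], [i, 0]].
With a = amp(|10⟩) = (-0.4311 - 0.2485i) and b = amp(|11⟩) = (0.1881 + 0.4606i):
new amp(|10⟩) = (-i)·b = (0.4606 - 0.1881i)
new amp(|11⟩) = (i)·a = (0.2485 - 0.4311i)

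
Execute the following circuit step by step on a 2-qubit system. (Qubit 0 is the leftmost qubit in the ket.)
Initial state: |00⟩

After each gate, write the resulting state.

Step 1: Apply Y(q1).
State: i|01⟩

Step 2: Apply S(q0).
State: i|01⟩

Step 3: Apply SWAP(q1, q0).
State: i|10⟩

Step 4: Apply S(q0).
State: -|10⟩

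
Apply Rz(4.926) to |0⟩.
(-0.7785 - 0.6277i)|0⟩

Rz(4.926) = [[e^(−iθ/2), 0], [0, e^(iθ/2)]] with e^(±iθ/2) = cos(θ/2) ± i·sin(θ/2); θ = 4.926, cos(θ/2) ≈ -0.778457, sin(θ/2) ≈ 0.627698.
With a = amp(|0⟩) = 1 and b = amp(|1⟩) = 0:
new amp(|0⟩) = (-0.778457 - 0.627698i)·a = (-0.7785 - 0.6277i)
new amp(|1⟩) = (-0.778457 + 0.627698i)·b = 0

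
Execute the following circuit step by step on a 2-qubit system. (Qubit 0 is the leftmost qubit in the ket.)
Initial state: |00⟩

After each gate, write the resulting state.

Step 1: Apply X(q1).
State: |01⟩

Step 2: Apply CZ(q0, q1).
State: |01⟩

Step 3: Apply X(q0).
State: |11⟩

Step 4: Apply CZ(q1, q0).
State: -|11⟩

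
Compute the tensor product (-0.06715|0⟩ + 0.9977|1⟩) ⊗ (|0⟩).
-0.06715|00⟩ + 0.9977|10⟩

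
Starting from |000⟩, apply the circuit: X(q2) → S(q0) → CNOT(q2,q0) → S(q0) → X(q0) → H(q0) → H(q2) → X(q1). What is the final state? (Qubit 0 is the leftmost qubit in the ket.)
(1/2)i|010⟩ - (1/2)i|011⟩ + (1/2)i|110⟩ - (1/2)i|111⟩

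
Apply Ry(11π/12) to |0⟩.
0.1305|0⟩ + 0.9914|1⟩

Ry(11π/12) = [[cos(θ/2), −sin(θ/2)], [sin(θ/2), cos(θ/2)]]; θ = 11π/12, cos(θ/2) ≈ 0.130526, sin(θ/2) ≈ 0.991445.
With a = amp(|0⟩) = 1 and b = amp(|1⟩) = 0:
new amp(|0⟩) = (0.130526)·a + (-0.991445)·b = 0.1305
new amp(|1⟩) = (0.991445)·a + (0.130526)·b = 0.9914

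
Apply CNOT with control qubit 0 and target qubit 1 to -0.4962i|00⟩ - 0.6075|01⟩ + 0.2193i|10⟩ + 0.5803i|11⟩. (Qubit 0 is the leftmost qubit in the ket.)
-0.4962i|00⟩ - 0.6075|01⟩ + 0.5803i|10⟩ + 0.2193i|11⟩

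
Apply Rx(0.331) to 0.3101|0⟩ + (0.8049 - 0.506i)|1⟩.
(0.2225 - 0.1326i)|0⟩ + (0.7939 - 0.5502i)|1⟩

Rx(0.331) = [[cos(θ/2), −i·sin(θ/2)], [−i·sin(θ/2), cos(θ/2)]]; θ = 0.331, cos(θ/2) ≈ 0.986336, sin(θ/2) ≈ 0.164746.
With a = amp(|0⟩) = 0.3101 and b = amp(|1⟩) = (0.8049 - 0.506i):
new amp(|0⟩) = (0.986336)·a + (-0.164746i)·b = (0.2225 - 0.1326i)
new amp(|1⟩) = (-0.164746i)·a + (0.986336)·b = (0.7939 - 0.5502i)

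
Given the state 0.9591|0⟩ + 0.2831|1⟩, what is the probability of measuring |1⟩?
0.08015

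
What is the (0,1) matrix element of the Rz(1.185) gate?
0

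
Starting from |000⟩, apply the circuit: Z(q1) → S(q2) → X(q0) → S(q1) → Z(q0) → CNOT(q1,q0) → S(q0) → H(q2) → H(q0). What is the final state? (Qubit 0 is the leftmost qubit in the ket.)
-(1/2)i|000⟩ - (1/2)i|001⟩ + (1/2)i|100⟩ + (1/2)i|101⟩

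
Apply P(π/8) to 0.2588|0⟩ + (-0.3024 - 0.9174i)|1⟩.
0.2588|0⟩ + (0.07169 - 0.9633i)|1⟩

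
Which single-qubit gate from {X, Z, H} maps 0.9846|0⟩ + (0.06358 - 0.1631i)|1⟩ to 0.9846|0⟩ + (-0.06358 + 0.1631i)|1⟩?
Z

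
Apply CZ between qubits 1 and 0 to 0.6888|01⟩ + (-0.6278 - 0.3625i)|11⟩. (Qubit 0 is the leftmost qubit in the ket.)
0.6888|01⟩ + (0.6278 + 0.3625i)|11⟩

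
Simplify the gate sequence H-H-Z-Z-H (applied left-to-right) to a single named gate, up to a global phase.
H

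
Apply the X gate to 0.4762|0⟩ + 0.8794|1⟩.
0.8794|0⟩ + 0.4762|1⟩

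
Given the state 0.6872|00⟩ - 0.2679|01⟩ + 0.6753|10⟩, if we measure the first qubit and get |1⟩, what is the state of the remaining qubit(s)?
|0⟩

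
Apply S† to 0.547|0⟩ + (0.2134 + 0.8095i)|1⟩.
0.547|0⟩ + (0.8095 - 0.2134i)|1⟩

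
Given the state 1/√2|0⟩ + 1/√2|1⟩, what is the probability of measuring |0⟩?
1/2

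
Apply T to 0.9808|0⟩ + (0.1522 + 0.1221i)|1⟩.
0.9808|0⟩ + (0.02128 + 0.194i)|1⟩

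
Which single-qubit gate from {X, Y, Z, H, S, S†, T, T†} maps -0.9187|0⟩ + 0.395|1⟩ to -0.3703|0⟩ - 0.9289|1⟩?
H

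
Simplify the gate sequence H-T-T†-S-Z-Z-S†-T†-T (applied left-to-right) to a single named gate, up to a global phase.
H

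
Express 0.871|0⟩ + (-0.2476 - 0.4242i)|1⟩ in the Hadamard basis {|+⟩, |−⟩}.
(0.4408 - 0.3i)|+⟩ + (0.791 + 0.3i)|−⟩

With |ψ⟩ = α|0⟩ + β|1⟩, the Hadamard-basis coefficients are ⟨+|ψ⟩ = (α + β)/√2 and ⟨−|ψ⟩ = (α − β)/√2.
Here α = 0.871, β = (-0.2476 - 0.4242i): (α + β)/√2 = (0.4408 - 0.3i), (α − β)/√2 = (0.791 + 0.3i).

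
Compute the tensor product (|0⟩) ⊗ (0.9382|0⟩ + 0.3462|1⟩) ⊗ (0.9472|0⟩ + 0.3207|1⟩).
0.8887|000⟩ + 0.3009|001⟩ + 0.3279|010⟩ + 0.111|011⟩

amp(|b₁b₂…⟩) = product of the factor amplitudes for bits b₁, b₂, …; only kets whose every factor amplitude is nonzero survive.
|000⟩: (1)(0.9382)(0.9472) = 0.8887
|001⟩: (1)(0.9382)(0.3207) = 0.3009
|010⟩: (1)(0.3462)(0.9472) = 0.3279
|011⟩: (1)(0.3462)(0.3207) = 0.111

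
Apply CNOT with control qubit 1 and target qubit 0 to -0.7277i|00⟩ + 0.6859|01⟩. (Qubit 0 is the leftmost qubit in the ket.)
-0.7277i|00⟩ + 0.6859|11⟩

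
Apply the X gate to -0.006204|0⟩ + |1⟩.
|0⟩ - 0.006204|1⟩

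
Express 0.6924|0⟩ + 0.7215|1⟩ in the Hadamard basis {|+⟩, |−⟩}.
0.9998|+⟩ - 0.02058|−⟩

With |ψ⟩ = α|0⟩ + β|1⟩, the Hadamard-basis coefficients are ⟨+|ψ⟩ = (α + β)/√2 and ⟨−|ψ⟩ = (α − β)/√2.
Here α = 0.6924, β = 0.7215: (α + β)/√2 = 0.9998, (α − β)/√2 = -0.02058.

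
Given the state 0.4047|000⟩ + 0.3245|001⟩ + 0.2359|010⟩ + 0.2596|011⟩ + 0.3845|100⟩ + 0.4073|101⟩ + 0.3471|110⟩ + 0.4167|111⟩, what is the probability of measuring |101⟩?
0.1659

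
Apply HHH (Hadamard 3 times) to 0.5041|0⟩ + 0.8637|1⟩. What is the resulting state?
0.9672|0⟩ - 0.2543|1⟩

H² = I, so H^3 = H: a single Hadamard. With (a, b) = (0.5041, 0.8637), H gives ((a + b)/√2, (a − b)/√2) = (0.9672, -0.2543).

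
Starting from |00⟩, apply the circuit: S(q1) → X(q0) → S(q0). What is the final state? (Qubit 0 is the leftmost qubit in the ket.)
i|10⟩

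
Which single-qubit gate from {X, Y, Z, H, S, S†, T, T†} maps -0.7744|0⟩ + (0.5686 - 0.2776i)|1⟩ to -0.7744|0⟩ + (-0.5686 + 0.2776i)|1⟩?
Z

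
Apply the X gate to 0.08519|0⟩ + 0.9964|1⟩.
0.9964|0⟩ + 0.08519|1⟩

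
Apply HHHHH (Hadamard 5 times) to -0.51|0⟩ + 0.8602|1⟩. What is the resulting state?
0.2476|0⟩ - 0.9689|1⟩

H² = I, so H^5 = H: a single Hadamard. With (a, b) = (-0.51, 0.8602), H gives ((a + b)/√2, (a − b)/√2) = (0.2476, -0.9689).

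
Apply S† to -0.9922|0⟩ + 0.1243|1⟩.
-0.9922|0⟩ - 0.1243i|1⟩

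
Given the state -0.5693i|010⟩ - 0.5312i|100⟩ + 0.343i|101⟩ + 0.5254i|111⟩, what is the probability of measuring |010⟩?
0.3241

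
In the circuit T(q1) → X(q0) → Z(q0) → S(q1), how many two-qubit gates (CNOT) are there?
0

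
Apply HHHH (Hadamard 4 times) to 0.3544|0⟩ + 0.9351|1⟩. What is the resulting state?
0.3544|0⟩ + 0.9351|1⟩

H² = I, so an even number of Hadamards cancels: H^4 = I and the state is unchanged.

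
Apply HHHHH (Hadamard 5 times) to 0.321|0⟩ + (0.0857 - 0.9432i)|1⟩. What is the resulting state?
(0.2876 - 0.6669i)|0⟩ + (0.1664 + 0.6669i)|1⟩

H² = I, so H^5 = H: a single Hadamard. With (a, b) = (0.321, (0.0857 - 0.9432i)), H gives ((a + b)/√2, (a − b)/√2) = ((0.2876 - 0.6669i), (0.1664 + 0.6669i)).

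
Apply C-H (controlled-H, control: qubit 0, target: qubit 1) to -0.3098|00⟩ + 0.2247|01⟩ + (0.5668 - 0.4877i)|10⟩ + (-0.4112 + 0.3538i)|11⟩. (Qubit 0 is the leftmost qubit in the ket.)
-0.3098|00⟩ + 0.2247|01⟩ + (0.11 - 0.09468i)|10⟩ + (0.6916 - 0.595i)|11⟩

C-H leaves the control-|0⟩ kets |00⟩, |01⟩ unchanged and applies H to qubit 1 on the control-|1⟩ pair (|10⟩, |11⟩).
H = [[1/√2, 1/√2], [1/√2, -1/√2]].
With a = amp(|10⟩) = (0.5668 - 0.4877i) and b = amp(|11⟩) = (-0.4112 + 0.3538i):
new amp(|10⟩) = (1/√2)·a + (1/√2)·b = (0.11 - 0.09468i)
new amp(|11⟩) = (1/√2)·a + (-1/√2)·b = (0.6916 - 0.595i)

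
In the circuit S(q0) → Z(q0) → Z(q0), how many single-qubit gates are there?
3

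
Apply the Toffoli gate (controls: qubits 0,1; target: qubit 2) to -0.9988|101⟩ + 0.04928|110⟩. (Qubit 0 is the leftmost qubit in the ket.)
-0.9988|101⟩ + 0.04928|111⟩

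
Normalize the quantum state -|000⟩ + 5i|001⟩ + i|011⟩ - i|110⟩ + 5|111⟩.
-0.1374|000⟩ + 0.6868i|001⟩ + 0.1374i|011⟩ - 0.1374i|110⟩ + 0.6868|111⟩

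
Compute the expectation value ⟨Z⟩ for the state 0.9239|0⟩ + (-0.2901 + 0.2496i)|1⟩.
0.7071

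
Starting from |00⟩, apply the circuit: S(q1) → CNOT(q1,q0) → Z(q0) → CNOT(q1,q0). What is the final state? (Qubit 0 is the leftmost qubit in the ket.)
|00⟩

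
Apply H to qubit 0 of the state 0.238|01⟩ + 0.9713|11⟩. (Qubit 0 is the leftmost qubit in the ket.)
0.8551|01⟩ - 0.5185|11⟩

H on qubit 0 mixes each pair of kets that differ only in qubit 0: amplitudes (a, b) of (|…0…⟩, |…1…⟩) become ((a + b)/√2, (a − b)/√2). Kets absent from the input have amplitude 0.
(|01⟩, |11⟩): (a, b) = (0.238, 0.9713) → (0.8551, -0.5185)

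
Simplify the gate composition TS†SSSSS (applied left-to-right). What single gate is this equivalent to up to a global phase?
T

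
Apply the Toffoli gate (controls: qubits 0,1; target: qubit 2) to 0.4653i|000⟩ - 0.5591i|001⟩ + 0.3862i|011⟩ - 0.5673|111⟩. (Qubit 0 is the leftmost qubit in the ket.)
0.4653i|000⟩ - 0.5591i|001⟩ + 0.3862i|011⟩ - 0.5673|110⟩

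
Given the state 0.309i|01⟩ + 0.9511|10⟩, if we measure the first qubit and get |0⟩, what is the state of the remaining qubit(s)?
i|1⟩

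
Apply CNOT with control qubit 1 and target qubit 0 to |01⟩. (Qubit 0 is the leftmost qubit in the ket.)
|11⟩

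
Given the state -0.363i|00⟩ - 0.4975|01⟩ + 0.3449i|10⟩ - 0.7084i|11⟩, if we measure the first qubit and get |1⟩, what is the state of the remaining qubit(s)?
0.4377i|0⟩ - 0.8991i|1⟩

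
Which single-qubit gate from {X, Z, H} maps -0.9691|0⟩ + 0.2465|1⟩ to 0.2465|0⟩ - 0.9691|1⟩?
X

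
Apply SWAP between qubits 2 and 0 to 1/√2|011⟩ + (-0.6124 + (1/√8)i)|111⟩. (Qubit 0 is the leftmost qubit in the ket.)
1/√2|110⟩ + (-0.6124 + (1/√8)i)|111⟩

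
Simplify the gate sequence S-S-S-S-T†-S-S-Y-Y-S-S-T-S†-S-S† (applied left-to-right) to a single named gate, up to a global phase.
S†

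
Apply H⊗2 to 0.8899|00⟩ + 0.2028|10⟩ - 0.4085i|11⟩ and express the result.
(0.5464 - 0.2043i)|00⟩ + (0.5464 + 0.2043i)|01⟩ + (0.3436 + 0.2043i)|10⟩ + (0.3436 - 0.2043i)|11⟩

H⊗2 gives amp(|y⟩) = (1/2) Σ_x (−1)^(x·y) amp(|x⟩), where x·y is the number of positions in which both x and y have a 1.
|00⟩: (0.8899 + 0.2028 - 0.4085i)/2 = (0.5464 - 0.2043i)
|01⟩: (0.8899 + 0.2028 + 0.4085i)/2 = (0.5464 + 0.2043i)
|10⟩: (0.8899 - 0.2028 + 0.4085i)/2 = (0.3436 + 0.2043i)
|11⟩: (0.8899 - 0.2028 - 0.4085i)/2 = (0.3436 - 0.2043i)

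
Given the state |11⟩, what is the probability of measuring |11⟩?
1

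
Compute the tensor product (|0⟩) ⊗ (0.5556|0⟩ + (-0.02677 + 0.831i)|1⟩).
0.5556|00⟩ + (-0.02677 + 0.831i)|01⟩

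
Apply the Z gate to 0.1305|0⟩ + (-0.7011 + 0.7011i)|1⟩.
0.1305|0⟩ + (0.7011 - 0.7011i)|1⟩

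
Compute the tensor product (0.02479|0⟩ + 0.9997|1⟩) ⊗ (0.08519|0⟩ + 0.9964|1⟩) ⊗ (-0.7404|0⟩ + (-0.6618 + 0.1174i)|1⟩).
-0.001564|000⟩ + (-0.001398 + 0.0002479i)|001⟩ - 0.01829|010⟩ + (-0.01635 + 0.0029i)|011⟩ - 0.06306|100⟩ + (-0.05636 + 0.009998i)|101⟩ - 0.7375|110⟩ + (-0.6592 + 0.1169i)|111⟩

amp(|b₁b₂…⟩) = product of the factor amplitudes for bits b₁, b₂, …; only kets whose every factor amplitude is nonzero survive.
|000⟩: (0.02479)(0.08519)(-0.7404) = -0.001564
|001⟩: (0.02479)(0.08519)(-0.6618 + 0.1174i) = (-0.001398 + 0.0002479i)
|010⟩: (0.02479)(0.9964)(-0.7404) = -0.01829
|011⟩: (0.02479)(0.9964)(-0.6618 + 0.1174i) = (-0.01635 + 0.0029i)
|100⟩: (0.9997)(0.08519)(-0.7404) = -0.06306
|101⟩: (0.9997)(0.08519)(-0.6618 + 0.1174i) = (-0.05636 + 0.009998i)
|110⟩: (0.9997)(0.9964)(-0.7404) = -0.7375
|111⟩: (0.9997)(0.9964)(-0.6618 + 0.1174i) = (-0.6592 + 0.1169i)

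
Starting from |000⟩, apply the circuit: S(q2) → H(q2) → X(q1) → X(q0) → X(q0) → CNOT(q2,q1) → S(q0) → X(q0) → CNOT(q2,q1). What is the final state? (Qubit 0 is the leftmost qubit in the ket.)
1/√2|110⟩ + 1/√2|111⟩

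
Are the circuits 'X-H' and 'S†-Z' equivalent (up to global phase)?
No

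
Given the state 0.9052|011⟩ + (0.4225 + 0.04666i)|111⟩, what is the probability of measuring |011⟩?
0.8194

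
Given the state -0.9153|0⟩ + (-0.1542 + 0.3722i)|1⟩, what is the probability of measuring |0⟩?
0.8378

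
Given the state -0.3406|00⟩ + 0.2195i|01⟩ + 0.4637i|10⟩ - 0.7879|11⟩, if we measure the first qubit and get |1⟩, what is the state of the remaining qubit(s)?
0.5072i|0⟩ - 0.8618|1⟩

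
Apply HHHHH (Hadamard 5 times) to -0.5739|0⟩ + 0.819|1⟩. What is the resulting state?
0.1733|0⟩ - 0.9849|1⟩

H² = I, so H^5 = H: a single Hadamard. With (a, b) = (-0.5739, 0.819), H gives ((a + b)/√2, (a − b)/√2) = (0.1733, -0.9849).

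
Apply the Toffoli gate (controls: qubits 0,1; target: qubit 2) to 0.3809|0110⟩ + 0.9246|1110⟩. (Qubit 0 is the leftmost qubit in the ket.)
0.3809|0110⟩ + 0.9246|1100⟩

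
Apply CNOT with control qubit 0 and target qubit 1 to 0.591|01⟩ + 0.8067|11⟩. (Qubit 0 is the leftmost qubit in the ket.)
0.591|01⟩ + 0.8067|10⟩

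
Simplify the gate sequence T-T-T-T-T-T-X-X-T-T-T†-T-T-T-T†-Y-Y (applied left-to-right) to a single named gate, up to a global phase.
T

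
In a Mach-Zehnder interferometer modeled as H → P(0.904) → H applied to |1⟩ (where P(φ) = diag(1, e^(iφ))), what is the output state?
(0.1908 - 0.3929i)|0⟩ + (0.8092 + 0.3929i)|1⟩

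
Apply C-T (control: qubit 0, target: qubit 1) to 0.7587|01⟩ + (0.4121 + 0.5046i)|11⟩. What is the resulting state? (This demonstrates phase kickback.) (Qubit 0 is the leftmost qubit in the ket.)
0.7587|01⟩ + (-0.06541 + 0.6482i)|11⟩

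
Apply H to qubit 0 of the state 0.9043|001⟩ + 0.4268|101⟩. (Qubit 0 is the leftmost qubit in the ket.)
0.9412|001⟩ + 0.3376|101⟩

H on qubit 0 mixes each pair of kets that differ only in qubit 0: amplitudes (a, b) of (|…0…⟩, |…1…⟩) become ((a + b)/√2, (a − b)/√2). Kets absent from the input have amplitude 0.
(|001⟩, |101⟩): (a, b) = (0.9043, 0.4268) → (0.9412, 0.3376)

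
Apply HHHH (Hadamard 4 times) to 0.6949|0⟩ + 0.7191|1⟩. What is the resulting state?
0.6949|0⟩ + 0.7191|1⟩

H² = I, so an even number of Hadamards cancels: H^4 = I and the state is unchanged.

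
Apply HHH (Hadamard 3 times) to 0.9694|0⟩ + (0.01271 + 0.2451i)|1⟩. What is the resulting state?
(0.6945 + 0.1733i)|0⟩ + (0.6765 - 0.1733i)|1⟩

H² = I, so H^3 = H: a single Hadamard. With (a, b) = (0.9694, (0.01271 + 0.2451i)), H gives ((a + b)/√2, (a − b)/√2) = ((0.6945 + 0.1733i), (0.6765 - 0.1733i)).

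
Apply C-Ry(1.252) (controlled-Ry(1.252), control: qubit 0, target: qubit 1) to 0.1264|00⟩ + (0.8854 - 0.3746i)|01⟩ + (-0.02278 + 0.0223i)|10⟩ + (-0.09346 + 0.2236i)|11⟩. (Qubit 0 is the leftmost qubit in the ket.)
0.1264|00⟩ + (0.8854 - 0.3746i)|01⟩ + (0.0363 - 0.1129i)|10⟩ + (-0.08908 + 0.1943i)|11⟩

C-Ry(1.252) leaves the control-|0⟩ kets |00⟩, |01⟩ unchanged and applies Ry(1.252) to qubit 1 on the control-|1⟩ pair (|10⟩, |11⟩).
Ry(1.252) = [[cos(θ/2), −sin(θ/2)], [sin(θ/2), cos(θ/2)]]; θ = 1.252, cos(θ/2) ≈ 0.810378, sin(θ/2) ≈ 0.585908.
With a = amp(|10⟩) = (-0.02278 + 0.0223i) and b = amp(|11⟩) = (-0.09346 + 0.2236i):
new amp(|10⟩) = (0.810378)·a + (-0.585908)·b = (0.0363 - 0.1129i)
new amp(|11⟩) = (0.585908)·a + (0.810378)·b = (-0.08908 + 0.1943i)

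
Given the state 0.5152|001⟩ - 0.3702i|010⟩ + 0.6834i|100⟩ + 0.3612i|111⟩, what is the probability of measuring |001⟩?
0.2654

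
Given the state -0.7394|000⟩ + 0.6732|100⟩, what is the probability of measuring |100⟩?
0.4532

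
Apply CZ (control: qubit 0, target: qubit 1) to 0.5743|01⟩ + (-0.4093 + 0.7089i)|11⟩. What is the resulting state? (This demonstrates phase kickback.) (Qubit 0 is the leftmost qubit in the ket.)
0.5743|01⟩ + (0.4093 - 0.7089i)|11⟩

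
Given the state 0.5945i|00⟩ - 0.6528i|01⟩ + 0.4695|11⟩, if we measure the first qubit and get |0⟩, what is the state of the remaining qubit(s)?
0.6733i|0⟩ - 0.7394i|1⟩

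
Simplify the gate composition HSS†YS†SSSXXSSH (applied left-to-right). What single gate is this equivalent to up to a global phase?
Y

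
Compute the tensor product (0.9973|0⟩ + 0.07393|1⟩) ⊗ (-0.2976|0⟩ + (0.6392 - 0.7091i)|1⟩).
-0.2968|00⟩ + (0.6375 - 0.7072i)|01⟩ - 0.022|10⟩ + (0.04726 - 0.05242i)|11⟩

amp(|b₁b₂…⟩) = product of the factor amplitudes for bits b₁, b₂, …; only kets whose every factor amplitude is nonzero survive.
|00⟩: (0.9973)(-0.2976) = -0.2968
|01⟩: (0.9973)(0.6392 - 0.7091i) = (0.6375 - 0.7072i)
|10⟩: (0.07393)(-0.2976) = -0.022
|11⟩: (0.07393)(0.6392 - 0.7091i) = (0.04726 - 0.05242i)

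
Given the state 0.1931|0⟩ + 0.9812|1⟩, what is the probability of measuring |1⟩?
0.9628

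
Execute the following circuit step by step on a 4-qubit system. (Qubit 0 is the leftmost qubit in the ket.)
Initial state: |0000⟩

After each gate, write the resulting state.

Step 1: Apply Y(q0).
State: i|1000⟩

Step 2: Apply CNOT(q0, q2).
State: i|1010⟩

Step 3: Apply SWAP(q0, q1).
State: i|0110⟩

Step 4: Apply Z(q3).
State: i|0110⟩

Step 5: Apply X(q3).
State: i|0111⟩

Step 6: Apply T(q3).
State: (-1/√2 + (1/√2)i)|0111⟩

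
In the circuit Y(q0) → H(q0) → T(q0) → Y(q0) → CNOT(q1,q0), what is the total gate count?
5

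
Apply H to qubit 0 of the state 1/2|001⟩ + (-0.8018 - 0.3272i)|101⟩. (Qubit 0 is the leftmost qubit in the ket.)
(-0.2134 - 0.2314i)|001⟩ + (0.9205 + 0.2314i)|101⟩

H on qubit 0 mixes each pair of kets that differ only in qubit 0: amplitudes (a, b) of (|…0…⟩, |…1…⟩) become ((a + b)/√2, (a − b)/√2). Kets absent from the input have amplitude 0.
(|001⟩, |101⟩): (a, b) = (1/2, (-0.8018 - 0.3272i)) → ((-0.2134 - 0.2314i), (0.9205 + 0.2314i))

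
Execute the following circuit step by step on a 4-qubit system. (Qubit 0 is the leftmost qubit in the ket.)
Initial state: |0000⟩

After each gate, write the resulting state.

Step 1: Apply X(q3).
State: |0001⟩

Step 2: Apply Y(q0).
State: i|1001⟩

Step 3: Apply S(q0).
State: -|1001⟩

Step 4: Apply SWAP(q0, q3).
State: -|1001⟩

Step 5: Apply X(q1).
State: -|1101⟩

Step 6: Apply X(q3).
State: -|1100⟩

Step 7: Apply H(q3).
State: -1/√2|1100⟩ - 1/√2|1101⟩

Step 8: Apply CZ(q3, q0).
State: -1/√2|1100⟩ + 1/√2|1101⟩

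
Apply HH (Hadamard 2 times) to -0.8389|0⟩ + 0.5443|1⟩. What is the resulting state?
-0.8389|0⟩ + 0.5443|1⟩

H² = I, so an even number of Hadamards cancels: H^2 = I and the state is unchanged.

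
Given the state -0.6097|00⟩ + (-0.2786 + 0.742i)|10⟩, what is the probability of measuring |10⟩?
0.6282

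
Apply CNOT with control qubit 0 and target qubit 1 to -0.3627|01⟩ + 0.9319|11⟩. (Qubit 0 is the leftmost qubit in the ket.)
-0.3627|01⟩ + 0.9319|10⟩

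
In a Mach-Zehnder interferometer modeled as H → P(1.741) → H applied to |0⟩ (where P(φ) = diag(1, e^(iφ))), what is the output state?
(0.4153 + 0.4928i)|0⟩ + (0.5847 - 0.4928i)|1⟩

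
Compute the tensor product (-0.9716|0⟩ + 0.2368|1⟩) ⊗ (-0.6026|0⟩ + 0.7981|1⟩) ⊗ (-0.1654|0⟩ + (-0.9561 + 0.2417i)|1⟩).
-0.09684|000⟩ + (-0.5598 + 0.1415i)|001⟩ + 0.1283|010⟩ + (0.7414 - 0.1874i)|011⟩ + 0.0236|100⟩ + (0.1364 - 0.03449i)|101⟩ - 0.03126|110⟩ + (-0.1807 + 0.04568i)|111⟩

amp(|b₁b₂…⟩) = product of the factor amplitudes for bits b₁, b₂, …; only kets whose every factor amplitude is nonzero survive.
|000⟩: (-0.9716)(-0.6026)(-0.1654) = -0.09684
|001⟩: (-0.9716)(-0.6026)(-0.9561 + 0.2417i) = (-0.5598 + 0.1415i)
|010⟩: (-0.9716)(0.7981)(-0.1654) = 0.1283
|011⟩: (-0.9716)(0.7981)(-0.9561 + 0.2417i) = (0.7414 - 0.1874i)
|100⟩: (0.2368)(-0.6026)(-0.1654) = 0.0236
|101⟩: (0.2368)(-0.6026)(-0.9561 + 0.2417i) = (0.1364 - 0.03449i)
|110⟩: (0.2368)(0.7981)(-0.1654) = -0.03126
|111⟩: (0.2368)(0.7981)(-0.9561 + 0.2417i) = (-0.1807 + 0.04568i)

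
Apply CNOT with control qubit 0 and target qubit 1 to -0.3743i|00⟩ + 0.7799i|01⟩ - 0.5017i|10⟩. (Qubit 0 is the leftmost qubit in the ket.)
-0.3743i|00⟩ + 0.7799i|01⟩ - 0.5017i|11⟩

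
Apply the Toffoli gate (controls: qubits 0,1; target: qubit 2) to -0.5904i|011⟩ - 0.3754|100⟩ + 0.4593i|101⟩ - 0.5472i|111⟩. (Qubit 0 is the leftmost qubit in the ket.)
-0.5904i|011⟩ - 0.3754|100⟩ + 0.4593i|101⟩ - 0.5472i|110⟩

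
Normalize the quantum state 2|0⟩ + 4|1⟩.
1/√5|0⟩ + 0.8944|1⟩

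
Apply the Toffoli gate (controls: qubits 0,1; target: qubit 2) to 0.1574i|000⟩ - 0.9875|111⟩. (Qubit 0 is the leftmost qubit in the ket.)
0.1574i|000⟩ - 0.9875|110⟩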